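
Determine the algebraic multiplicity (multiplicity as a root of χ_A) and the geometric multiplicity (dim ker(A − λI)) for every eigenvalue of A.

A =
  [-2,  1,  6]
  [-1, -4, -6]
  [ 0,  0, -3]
λ = -3: alg = 3, geom = 2

Step 1 — factor the characteristic polynomial to read off the algebraic multiplicities:
  χ_A(x) = (x + 3)^3

Step 2 — compute geometric multiplicities via the rank-nullity identity g(λ) = n − rank(A − λI):
  rank(A − (-3)·I) = 1, so dim ker(A − (-3)·I) = n − 1 = 2

Summary:
  λ = -3: algebraic multiplicity = 3, geometric multiplicity = 2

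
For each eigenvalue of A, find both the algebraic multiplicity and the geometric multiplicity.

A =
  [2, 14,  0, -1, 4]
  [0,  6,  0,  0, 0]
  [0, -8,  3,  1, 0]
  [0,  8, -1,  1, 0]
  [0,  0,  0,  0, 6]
λ = 2: alg = 3, geom = 1; λ = 6: alg = 2, geom = 2

Step 1 — factor the characteristic polynomial to read off the algebraic multiplicities:
  χ_A(x) = (x - 6)^2*(x - 2)^3

Step 2 — compute geometric multiplicities via the rank-nullity identity g(λ) = n − rank(A − λI):
  rank(A − (2)·I) = 4, so dim ker(A − (2)·I) = n − 4 = 1
  rank(A − (6)·I) = 3, so dim ker(A − (6)·I) = n − 3 = 2

Summary:
  λ = 2: algebraic multiplicity = 3, geometric multiplicity = 1
  λ = 6: algebraic multiplicity = 2, geometric multiplicity = 2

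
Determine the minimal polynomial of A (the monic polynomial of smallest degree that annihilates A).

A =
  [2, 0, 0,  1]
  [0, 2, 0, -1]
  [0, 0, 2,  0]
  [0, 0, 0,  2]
x^2 - 4*x + 4

The characteristic polynomial is χ_A(x) = (x - 2)^4, so the eigenvalues are known. The minimal polynomial is
  m_A(x) = Π_λ (x − λ)^{k_λ}
where k_λ is the size of the *largest* Jordan block for λ (equivalently, the smallest k with (A − λI)^k v = 0 for every generalised eigenvector v of λ).

  λ = 2: largest Jordan block has size 2, contributing (x − 2)^2

So m_A(x) = (x - 2)^2 = x^2 - 4*x + 4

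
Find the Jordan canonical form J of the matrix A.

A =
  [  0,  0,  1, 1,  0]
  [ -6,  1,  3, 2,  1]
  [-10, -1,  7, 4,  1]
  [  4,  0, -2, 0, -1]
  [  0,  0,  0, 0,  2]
J_3(2) ⊕ J_2(2)

The characteristic polynomial is
  det(x·I − A) = x^5 - 10*x^4 + 40*x^3 - 80*x^2 + 80*x - 32 = (x - 2)^5

Eigenvalues and multiplicities (the geometric multiplicity of λ is n − rank(A − λI), which equals the number of Jordan blocks for λ):
  λ = 2: algebraic multiplicity = 5, geometric multiplicity = 2

Determining the block sizes for each eigenvalue:
  λ = 2: with am = 5 and gm = 2, the partition is not yet determined (e.g. several partitions of 5 into 2 parts exist). Let N = A − (2)·I. Computing rank(N^1) = 3, rank(N^2) = 1, rank(N^3) = 0; the number of blocks of size ≥ j is rank(N^{j−1}) − rank(N^j), giving [2, 2, 1]. So we have 1 block(s) of size 3, 1 block(s) of size 2 → block sizes [3, 2]

Assembling the blocks gives a Jordan form
J =
  [2, 1, 0, 0, 0]
  [0, 2, 1, 0, 0]
  [0, 0, 2, 0, 0]
  [0, 0, 0, 2, 1]
  [0, 0, 0, 0, 2]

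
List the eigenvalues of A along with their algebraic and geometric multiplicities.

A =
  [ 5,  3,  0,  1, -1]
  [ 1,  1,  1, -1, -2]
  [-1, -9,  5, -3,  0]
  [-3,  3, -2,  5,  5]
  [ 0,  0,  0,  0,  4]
λ = 4: alg = 5, geom = 3

Step 1 — factor the characteristic polynomial to read off the algebraic multiplicities:
  χ_A(x) = (x - 4)^5

Step 2 — compute geometric multiplicities via the rank-nullity identity g(λ) = n − rank(A − λI):
  rank(A − (4)·I) = 2, so dim ker(A − (4)·I) = n − 2 = 3

Summary:
  λ = 4: algebraic multiplicity = 5, geometric multiplicity = 3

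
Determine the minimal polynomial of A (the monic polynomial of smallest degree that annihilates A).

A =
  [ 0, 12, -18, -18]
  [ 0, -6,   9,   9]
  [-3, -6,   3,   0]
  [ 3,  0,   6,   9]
x^2 - 3*x

The characteristic polynomial is χ_A(x) = x^2*(x - 3)^2, so the eigenvalues are known. The minimal polynomial is
  m_A(x) = Π_λ (x − λ)^{k_λ}
where k_λ is the size of the *largest* Jordan block for λ (equivalently, the smallest k with (A − λI)^k v = 0 for every generalised eigenvector v of λ).

  λ = 0: largest Jordan block has size 1, contributing (x − 0)
  λ = 3: largest Jordan block has size 1, contributing (x − 3)

So m_A(x) = x*(x - 3) = x^2 - 3*x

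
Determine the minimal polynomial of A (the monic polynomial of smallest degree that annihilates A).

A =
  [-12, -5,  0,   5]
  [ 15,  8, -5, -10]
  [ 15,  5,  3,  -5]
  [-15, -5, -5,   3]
x^2 - x - 6

The characteristic polynomial is χ_A(x) = (x - 3)^2*(x + 2)^2, so the eigenvalues are known. The minimal polynomial is
  m_A(x) = Π_λ (x − λ)^{k_λ}
where k_λ is the size of the *largest* Jordan block for λ (equivalently, the smallest k with (A − λI)^k v = 0 for every generalised eigenvector v of λ).

  λ = -2: largest Jordan block has size 1, contributing (x + 2)
  λ = 3: largest Jordan block has size 1, contributing (x − 3)

So m_A(x) = (x - 3)*(x + 2) = x^2 - x - 6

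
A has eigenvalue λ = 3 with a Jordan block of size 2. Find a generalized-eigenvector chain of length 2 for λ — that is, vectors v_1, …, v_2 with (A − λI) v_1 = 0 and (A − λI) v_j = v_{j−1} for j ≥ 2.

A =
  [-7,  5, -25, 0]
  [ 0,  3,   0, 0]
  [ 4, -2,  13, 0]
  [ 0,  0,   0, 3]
A Jordan chain for λ = 3 of length 2:
v_1 = (-10, 0, 4, 0)ᵀ
v_2 = (1, 0, 0, 0)ᵀ

Let N = A − (3)·I. We want v_2 with N^2 v_2 = 0 but N^1 v_2 ≠ 0; then v_{j-1} := N · v_j for j = 2, …, 2.

Pick v_2 = (1, 0, 0, 0)ᵀ.
Then v_1 = N · v_2 = (-10, 0, 4, 0)ᵀ.

Sanity check: (A − (3)·I) v_1 = (0, 0, 0, 0)ᵀ = 0. ✓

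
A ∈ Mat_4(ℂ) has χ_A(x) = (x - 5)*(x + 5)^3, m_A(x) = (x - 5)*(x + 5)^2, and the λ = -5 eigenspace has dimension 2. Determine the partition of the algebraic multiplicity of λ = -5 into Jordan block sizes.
Block sizes for λ = -5: [2, 1]

Step 1 — from the characteristic polynomial, algebraic multiplicity of λ = -5 is 3. From dim ker(A − (-5)·I) = 2, there are exactly 2 Jordan blocks for λ = -5.
Step 2 — from the minimal polynomial, the factor (x + 5)^2 tells us the largest block for λ = -5 has size 2.
Step 3 — with total size 3, 2 blocks, and largest block 2, the block sizes (in nonincreasing order) are [2, 1].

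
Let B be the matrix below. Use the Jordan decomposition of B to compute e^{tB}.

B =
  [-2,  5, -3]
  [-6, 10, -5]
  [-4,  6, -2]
e^{tB} =
  [-t^2*exp(2*t) - 4*t*exp(2*t) + exp(2*t), t^2*exp(2*t) + 5*t*exp(2*t), -t^2*exp(2*t)/2 - 3*t*exp(2*t)]
  [-2*t^2*exp(2*t) - 6*t*exp(2*t), 2*t^2*exp(2*t) + 8*t*exp(2*t) + exp(2*t), -t^2*exp(2*t) - 5*t*exp(2*t)]
  [-2*t^2*exp(2*t) - 4*t*exp(2*t), 2*t^2*exp(2*t) + 6*t*exp(2*t), -t^2*exp(2*t) - 4*t*exp(2*t) + exp(2*t)]

Strategy: write B = P · J · P⁻¹ where J is a Jordan canonical form, so e^{tB} = P · e^{tJ} · P⁻¹, and e^{tJ} can be computed block-by-block.

B has Jordan form
J =
  [2, 1, 0]
  [0, 2, 1]
  [0, 0, 2]
(up to reordering of blocks).

Per-block formulas:
  For a 3×3 Jordan block J_3(2): exp(t · J_3(2)) = e^(2t)·(I + t·N + (t^2/2)·N^2), where N is the 3×3 nilpotent shift.

After assembling e^{tJ} and conjugating by P, we get:

e^{tB} =
  [-t^2*exp(2*t) - 4*t*exp(2*t) + exp(2*t), t^2*exp(2*t) + 5*t*exp(2*t), -t^2*exp(2*t)/2 - 3*t*exp(2*t)]
  [-2*t^2*exp(2*t) - 6*t*exp(2*t), 2*t^2*exp(2*t) + 8*t*exp(2*t) + exp(2*t), -t^2*exp(2*t) - 5*t*exp(2*t)]
  [-2*t^2*exp(2*t) - 4*t*exp(2*t), 2*t^2*exp(2*t) + 6*t*exp(2*t), -t^2*exp(2*t) - 4*t*exp(2*t) + exp(2*t)]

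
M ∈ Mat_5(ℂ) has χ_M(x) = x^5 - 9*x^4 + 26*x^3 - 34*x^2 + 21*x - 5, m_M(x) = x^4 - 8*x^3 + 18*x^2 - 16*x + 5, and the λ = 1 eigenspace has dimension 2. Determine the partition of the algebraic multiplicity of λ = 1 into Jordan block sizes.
Block sizes for λ = 1: [3, 1]

Step 1 — from the characteristic polynomial, algebraic multiplicity of λ = 1 is 4. From dim ker(M − (1)·I) = 2, there are exactly 2 Jordan blocks for λ = 1.
Step 2 — from the minimal polynomial, the factor (x − 1)^3 tells us the largest block for λ = 1 has size 3.
Step 3 — with total size 4, 2 blocks, and largest block 3, the block sizes (in nonincreasing order) are [3, 1].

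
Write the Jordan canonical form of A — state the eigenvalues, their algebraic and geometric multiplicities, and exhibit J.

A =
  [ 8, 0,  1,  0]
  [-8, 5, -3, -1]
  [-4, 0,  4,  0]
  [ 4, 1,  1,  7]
J_2(6) ⊕ J_2(6)

The characteristic polynomial is
  det(x·I − A) = x^4 - 24*x^3 + 216*x^2 - 864*x + 1296 = (x - 6)^4

Eigenvalues and multiplicities (the geometric multiplicity of λ is n − rank(A − λI), which equals the number of Jordan blocks for λ):
  λ = 6: algebraic multiplicity = 4, geometric multiplicity = 2

Determining the block sizes for each eigenvalue:
  λ = 6: with am = 4 and gm = 2, the partition is not yet determined (e.g. several partitions of 4 into 2 parts exist). Let N = A − (6)·I. Computing rank(N^1) = 2, rank(N^2) = 0; the number of blocks of size ≥ j is rank(N^{j−1}) − rank(N^j), giving [2, 2]. So we have 2 block(s) of size 2 → block sizes [2, 2]

Assembling the blocks gives a Jordan form
J =
  [6, 1, 0, 0]
  [0, 6, 0, 0]
  [0, 0, 6, 1]
  [0, 0, 0, 6]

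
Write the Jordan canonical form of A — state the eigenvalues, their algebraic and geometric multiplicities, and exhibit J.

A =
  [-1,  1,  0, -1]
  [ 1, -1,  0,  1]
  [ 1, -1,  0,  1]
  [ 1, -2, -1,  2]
J_3(0) ⊕ J_1(0)

The characteristic polynomial is
  det(x·I − A) = x^4

Eigenvalues and multiplicities (the geometric multiplicity of λ is n − rank(A − λI), which equals the number of Jordan blocks for λ):
  λ = 0: algebraic multiplicity = 4, geometric multiplicity = 2

Determining the block sizes for each eigenvalue:
  λ = 0: with am = 4 and gm = 2, the partition is not yet determined (e.g. several partitions of 4 into 2 parts exist). Let N = A − (0)·I. Computing rank(N^1) = 2, rank(N^2) = 1, rank(N^3) = 0; the number of blocks of size ≥ j is rank(N^{j−1}) − rank(N^j), giving [2, 1, 1]. So we have 1 block(s) of size 3, 1 block(s) of size 1 → block sizes [3, 1]

Assembling the blocks gives a Jordan form
J =
  [0, 1, 0, 0]
  [0, 0, 1, 0]
  [0, 0, 0, 0]
  [0, 0, 0, 0]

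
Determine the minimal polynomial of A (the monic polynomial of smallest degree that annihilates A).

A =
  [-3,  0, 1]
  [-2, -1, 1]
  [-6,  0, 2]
x^2 + x

The characteristic polynomial is χ_A(x) = x*(x + 1)^2, so the eigenvalues are known. The minimal polynomial is
  m_A(x) = Π_λ (x − λ)^{k_λ}
where k_λ is the size of the *largest* Jordan block for λ (equivalently, the smallest k with (A − λI)^k v = 0 for every generalised eigenvector v of λ).

  λ = -1: largest Jordan block has size 1, contributing (x + 1)
  λ = 0: largest Jordan block has size 1, contributing (x − 0)

So m_A(x) = x*(x + 1) = x^2 + x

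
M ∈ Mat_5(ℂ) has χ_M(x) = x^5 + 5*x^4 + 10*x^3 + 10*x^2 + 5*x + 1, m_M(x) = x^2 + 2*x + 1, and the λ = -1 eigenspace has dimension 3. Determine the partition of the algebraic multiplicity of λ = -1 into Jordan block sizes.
Block sizes for λ = -1: [2, 2, 1]

Step 1 — from the characteristic polynomial, algebraic multiplicity of λ = -1 is 5. From dim ker(M − (-1)·I) = 3, there are exactly 3 Jordan blocks for λ = -1.
Step 2 — from the minimal polynomial, the factor (x + 1)^2 tells us the largest block for λ = -1 has size 2.
Step 3 — with total size 5, 3 blocks, and largest block 2, the block sizes (in nonincreasing order) are [2, 2, 1].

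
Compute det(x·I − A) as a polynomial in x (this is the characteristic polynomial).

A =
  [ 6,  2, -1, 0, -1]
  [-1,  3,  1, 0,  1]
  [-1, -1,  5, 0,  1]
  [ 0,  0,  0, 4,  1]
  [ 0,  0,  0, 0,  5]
x^5 - 23*x^4 + 211*x^3 - 965*x^2 + 2200*x - 2000

Expanding det(x·I − A) (e.g. by cofactor expansion or by noting that A is similar to its Jordan form J, which has the same characteristic polynomial as A) gives
  χ_A(x) = x^5 - 23*x^4 + 211*x^3 - 965*x^2 + 2200*x - 2000
which factors as (x - 5)^3*(x - 4)^2. The eigenvalues (with algebraic multiplicities) are λ = 4 with multiplicity 2, λ = 5 with multiplicity 3.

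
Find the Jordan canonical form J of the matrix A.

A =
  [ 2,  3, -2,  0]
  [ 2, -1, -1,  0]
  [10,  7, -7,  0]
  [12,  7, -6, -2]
J_3(-2) ⊕ J_1(-2)

The characteristic polynomial is
  det(x·I − A) = x^4 + 8*x^3 + 24*x^2 + 32*x + 16 = (x + 2)^4

Eigenvalues and multiplicities (the geometric multiplicity of λ is n − rank(A − λI), which equals the number of Jordan blocks for λ):
  λ = -2: algebraic multiplicity = 4, geometric multiplicity = 2

Determining the block sizes for each eigenvalue:
  λ = -2: with am = 4 and gm = 2, the partition is not yet determined (e.g. several partitions of 4 into 2 parts exist). Let N = A − (-2)·I. Computing rank(N^1) = 2, rank(N^2) = 1, rank(N^3) = 0; the number of blocks of size ≥ j is rank(N^{j−1}) − rank(N^j), giving [2, 1, 1]. So we have 1 block(s) of size 3, 1 block(s) of size 1 → block sizes [3, 1]

Assembling the blocks gives a Jordan form
J =
  [-2,  1,  0,  0]
  [ 0, -2,  1,  0]
  [ 0,  0, -2,  0]
  [ 0,  0,  0, -2]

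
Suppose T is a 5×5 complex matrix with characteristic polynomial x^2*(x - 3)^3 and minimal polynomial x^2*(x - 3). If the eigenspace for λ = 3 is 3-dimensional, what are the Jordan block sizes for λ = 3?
Block sizes for λ = 3: [1, 1, 1]

Step 1 — from the characteristic polynomial, algebraic multiplicity of λ = 3 is 3. From dim ker(T − (3)·I) = 3, there are exactly 3 Jordan blocks for λ = 3.
Step 2 — from the minimal polynomial, the factor (x − 3) tells us the largest block for λ = 3 has size 1.
Step 3 — with total size 3, 3 blocks, and largest block 1, the block sizes (in nonincreasing order) are [1, 1, 1].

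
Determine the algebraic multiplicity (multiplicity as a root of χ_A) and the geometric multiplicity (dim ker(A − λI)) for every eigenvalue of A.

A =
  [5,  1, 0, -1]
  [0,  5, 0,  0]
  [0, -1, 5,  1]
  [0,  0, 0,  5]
λ = 5: alg = 4, geom = 3

Step 1 — factor the characteristic polynomial to read off the algebraic multiplicities:
  χ_A(x) = (x - 5)^4

Step 2 — compute geometric multiplicities via the rank-nullity identity g(λ) = n − rank(A − λI):
  rank(A − (5)·I) = 1, so dim ker(A − (5)·I) = n − 1 = 3

Summary:
  λ = 5: algebraic multiplicity = 4, geometric multiplicity = 3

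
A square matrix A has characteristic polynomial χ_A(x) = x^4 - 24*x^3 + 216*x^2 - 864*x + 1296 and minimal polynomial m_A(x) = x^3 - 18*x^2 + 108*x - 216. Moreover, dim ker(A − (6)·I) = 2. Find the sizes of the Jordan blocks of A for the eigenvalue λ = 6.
Block sizes for λ = 6: [3, 1]

Step 1 — from the characteristic polynomial, algebraic multiplicity of λ = 6 is 4. From dim ker(A − (6)·I) = 2, there are exactly 2 Jordan blocks for λ = 6.
Step 2 — from the minimal polynomial, the factor (x − 6)^3 tells us the largest block for λ = 6 has size 3.
Step 3 — with total size 4, 2 blocks, and largest block 3, the block sizes (in nonincreasing order) are [3, 1].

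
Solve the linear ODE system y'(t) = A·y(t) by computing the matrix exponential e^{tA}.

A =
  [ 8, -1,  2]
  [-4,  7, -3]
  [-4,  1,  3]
e^{tA} =
  [2*t*exp(6*t) + exp(6*t), -t^2*exp(6*t)/2 - t*exp(6*t), t^2*exp(6*t)/2 + 2*t*exp(6*t)]
  [-4*t*exp(6*t), t^2*exp(6*t) + t*exp(6*t) + exp(6*t), -t^2*exp(6*t) - 3*t*exp(6*t)]
  [-4*t*exp(6*t), t^2*exp(6*t) + t*exp(6*t), -t^2*exp(6*t) - 3*t*exp(6*t) + exp(6*t)]

Strategy: write A = P · J · P⁻¹ where J is a Jordan canonical form, so e^{tA} = P · e^{tJ} · P⁻¹, and e^{tJ} can be computed block-by-block.

A has Jordan form
J =
  [6, 1, 0]
  [0, 6, 1]
  [0, 0, 6]
(up to reordering of blocks).

Per-block formulas:
  For a 3×3 Jordan block J_3(6): exp(t · J_3(6)) = e^(6t)·(I + t·N + (t^2/2)·N^2), where N is the 3×3 nilpotent shift.

After assembling e^{tJ} and conjugating by P, we get:

e^{tA} =
  [2*t*exp(6*t) + exp(6*t), -t^2*exp(6*t)/2 - t*exp(6*t), t^2*exp(6*t)/2 + 2*t*exp(6*t)]
  [-4*t*exp(6*t), t^2*exp(6*t) + t*exp(6*t) + exp(6*t), -t^2*exp(6*t) - 3*t*exp(6*t)]
  [-4*t*exp(6*t), t^2*exp(6*t) + t*exp(6*t), -t^2*exp(6*t) - 3*t*exp(6*t) + exp(6*t)]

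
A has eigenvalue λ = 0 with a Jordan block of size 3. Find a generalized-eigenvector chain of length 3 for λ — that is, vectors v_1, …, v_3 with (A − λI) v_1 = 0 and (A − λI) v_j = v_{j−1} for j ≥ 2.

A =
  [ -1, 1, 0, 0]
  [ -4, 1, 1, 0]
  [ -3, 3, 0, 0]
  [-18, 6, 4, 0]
A Jordan chain for λ = 0 of length 3:
v_1 = (-3, -3, -9, -18)ᵀ
v_2 = (-1, -4, -3, -18)ᵀ
v_3 = (1, 0, 0, 0)ᵀ

Let N = A − (0)·I. We want v_3 with N^3 v_3 = 0 but N^2 v_3 ≠ 0; then v_{j-1} := N · v_j for j = 3, …, 2.

Pick v_3 = (1, 0, 0, 0)ᵀ.
Then v_2 = N · v_3 = (-1, -4, -3, -18)ᵀ.
Then v_1 = N · v_2 = (-3, -3, -9, -18)ᵀ.

Sanity check: (A − (0)·I) v_1 = (0, 0, 0, 0)ᵀ = 0. ✓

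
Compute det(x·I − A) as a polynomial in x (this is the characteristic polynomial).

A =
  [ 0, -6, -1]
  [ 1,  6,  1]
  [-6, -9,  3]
x^3 - 9*x^2 + 27*x - 27

Expanding det(x·I − A) (e.g. by cofactor expansion or by noting that A is similar to its Jordan form J, which has the same characteristic polynomial as A) gives
  χ_A(x) = x^3 - 9*x^2 + 27*x - 27
which factors as (x - 3)^3. The eigenvalues (with algebraic multiplicities) are λ = 3 with multiplicity 3.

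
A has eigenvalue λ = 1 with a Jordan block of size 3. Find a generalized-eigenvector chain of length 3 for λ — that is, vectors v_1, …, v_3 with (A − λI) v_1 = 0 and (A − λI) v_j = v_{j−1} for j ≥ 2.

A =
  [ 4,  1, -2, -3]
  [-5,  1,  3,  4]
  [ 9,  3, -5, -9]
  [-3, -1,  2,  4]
A Jordan chain for λ = 1 of length 3:
v_1 = (-5, 0, -15, 5)ᵀ
v_2 = (3, -5, 9, -3)ᵀ
v_3 = (1, 0, 0, 0)ᵀ

Let N = A − (1)·I. We want v_3 with N^3 v_3 = 0 but N^2 v_3 ≠ 0; then v_{j-1} := N · v_j for j = 3, …, 2.

Pick v_3 = (1, 0, 0, 0)ᵀ.
Then v_2 = N · v_3 = (3, -5, 9, -3)ᵀ.
Then v_1 = N · v_2 = (-5, 0, -15, 5)ᵀ.

Sanity check: (A − (1)·I) v_1 = (0, 0, 0, 0)ᵀ = 0. ✓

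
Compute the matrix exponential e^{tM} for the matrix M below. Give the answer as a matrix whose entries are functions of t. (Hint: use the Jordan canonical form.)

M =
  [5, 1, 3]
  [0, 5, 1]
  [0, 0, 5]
e^{tM} =
  [exp(5*t), t*exp(5*t), t^2*exp(5*t)/2 + 3*t*exp(5*t)]
  [0, exp(5*t), t*exp(5*t)]
  [0, 0, exp(5*t)]

Strategy: write M = P · J · P⁻¹ where J is a Jordan canonical form, so e^{tM} = P · e^{tJ} · P⁻¹, and e^{tJ} can be computed block-by-block.

M has Jordan form
J =
  [5, 1, 0]
  [0, 5, 1]
  [0, 0, 5]
(up to reordering of blocks).

Per-block formulas:
  For a 3×3 Jordan block J_3(5): exp(t · J_3(5)) = e^(5t)·(I + t·N + (t^2/2)·N^2), where N is the 3×3 nilpotent shift.

After assembling e^{tJ} and conjugating by P, we get:

e^{tM} =
  [exp(5*t), t*exp(5*t), t^2*exp(5*t)/2 + 3*t*exp(5*t)]
  [0, exp(5*t), t*exp(5*t)]
  [0, 0, exp(5*t)]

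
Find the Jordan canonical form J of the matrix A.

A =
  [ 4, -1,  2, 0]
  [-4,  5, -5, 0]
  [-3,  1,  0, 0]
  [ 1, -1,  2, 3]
J_3(3) ⊕ J_1(3)

The characteristic polynomial is
  det(x·I − A) = x^4 - 12*x^3 + 54*x^2 - 108*x + 81 = (x - 3)^4

Eigenvalues and multiplicities (the geometric multiplicity of λ is n − rank(A − λI), which equals the number of Jordan blocks for λ):
  λ = 3: algebraic multiplicity = 4, geometric multiplicity = 2

Determining the block sizes for each eigenvalue:
  λ = 3: with am = 4 and gm = 2, the partition is not yet determined (e.g. several partitions of 4 into 2 parts exist). Let N = A − (3)·I. Computing rank(N^1) = 2, rank(N^2) = 1, rank(N^3) = 0; the number of blocks of size ≥ j is rank(N^{j−1}) − rank(N^j), giving [2, 1, 1]. So we have 1 block(s) of size 3, 1 block(s) of size 1 → block sizes [3, 1]

Assembling the blocks gives a Jordan form
J =
  [3, 1, 0, 0]
  [0, 3, 1, 0]
  [0, 0, 3, 0]
  [0, 0, 0, 3]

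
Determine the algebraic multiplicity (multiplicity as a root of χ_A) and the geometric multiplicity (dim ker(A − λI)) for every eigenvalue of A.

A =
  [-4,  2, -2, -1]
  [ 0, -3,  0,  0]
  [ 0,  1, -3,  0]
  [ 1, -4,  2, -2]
λ = -3: alg = 4, geom = 2

Step 1 — factor the characteristic polynomial to read off the algebraic multiplicities:
  χ_A(x) = (x + 3)^4

Step 2 — compute geometric multiplicities via the rank-nullity identity g(λ) = n − rank(A − λI):
  rank(A − (-3)·I) = 2, so dim ker(A − (-3)·I) = n − 2 = 2

Summary:
  λ = -3: algebraic multiplicity = 4, geometric multiplicity = 2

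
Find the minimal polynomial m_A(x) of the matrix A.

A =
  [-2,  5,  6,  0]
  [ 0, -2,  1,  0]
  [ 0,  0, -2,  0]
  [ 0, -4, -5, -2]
x^3 + 6*x^2 + 12*x + 8

The characteristic polynomial is χ_A(x) = (x + 2)^4, so the eigenvalues are known. The minimal polynomial is
  m_A(x) = Π_λ (x − λ)^{k_λ}
where k_λ is the size of the *largest* Jordan block for λ (equivalently, the smallest k with (A − λI)^k v = 0 for every generalised eigenvector v of λ).

  λ = -2: largest Jordan block has size 3, contributing (x + 2)^3

So m_A(x) = (x + 2)^3 = x^3 + 6*x^2 + 12*x + 8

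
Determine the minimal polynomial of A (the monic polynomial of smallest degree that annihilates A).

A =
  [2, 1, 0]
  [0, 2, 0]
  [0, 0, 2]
x^2 - 4*x + 4

The characteristic polynomial is χ_A(x) = (x - 2)^3, so the eigenvalues are known. The minimal polynomial is
  m_A(x) = Π_λ (x − λ)^{k_λ}
where k_λ is the size of the *largest* Jordan block for λ (equivalently, the smallest k with (A − λI)^k v = 0 for every generalised eigenvector v of λ).

  λ = 2: largest Jordan block has size 2, contributing (x − 2)^2

So m_A(x) = (x - 2)^2 = x^2 - 4*x + 4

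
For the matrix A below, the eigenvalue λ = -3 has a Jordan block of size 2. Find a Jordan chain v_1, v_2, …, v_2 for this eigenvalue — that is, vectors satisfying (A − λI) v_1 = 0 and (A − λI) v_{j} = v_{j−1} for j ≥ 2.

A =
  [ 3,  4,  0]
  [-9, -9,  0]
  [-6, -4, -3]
A Jordan chain for λ = -3 of length 2:
v_1 = (6, -9, -6)ᵀ
v_2 = (1, 0, 0)ᵀ

Let N = A − (-3)·I. We want v_2 with N^2 v_2 = 0 but N^1 v_2 ≠ 0; then v_{j-1} := N · v_j for j = 2, …, 2.

Pick v_2 = (1, 0, 0)ᵀ.
Then v_1 = N · v_2 = (6, -9, -6)ᵀ.

Sanity check: (A − (-3)·I) v_1 = (0, 0, 0)ᵀ = 0. ✓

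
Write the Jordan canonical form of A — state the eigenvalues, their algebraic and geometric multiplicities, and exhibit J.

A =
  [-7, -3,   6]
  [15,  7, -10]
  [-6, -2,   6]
J_2(2) ⊕ J_1(2)

The characteristic polynomial is
  det(x·I − A) = x^3 - 6*x^2 + 12*x - 8 = (x - 2)^3

Eigenvalues and multiplicities (the geometric multiplicity of λ is n − rank(A − λI), which equals the number of Jordan blocks for λ):
  λ = 2: algebraic multiplicity = 3, geometric multiplicity = 2

Determining the block sizes for each eigenvalue:
  λ = 2: 2 blocks summing to 3 forces exactly one block of size 2 and the rest size 1 → block sizes [2, 1]

Assembling the blocks gives a Jordan form
J =
  [2, 1, 0]
  [0, 2, 0]
  [0, 0, 2]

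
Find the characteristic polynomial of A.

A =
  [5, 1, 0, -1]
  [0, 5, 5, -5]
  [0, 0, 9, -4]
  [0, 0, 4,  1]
x^4 - 20*x^3 + 150*x^2 - 500*x + 625

Expanding det(x·I − A) (e.g. by cofactor expansion or by noting that A is similar to its Jordan form J, which has the same characteristic polynomial as A) gives
  χ_A(x) = x^4 - 20*x^3 + 150*x^2 - 500*x + 625
which factors as (x - 5)^4. The eigenvalues (with algebraic multiplicities) are λ = 5 with multiplicity 4.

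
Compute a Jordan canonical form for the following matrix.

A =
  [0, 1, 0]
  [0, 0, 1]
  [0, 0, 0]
J_3(0)

The characteristic polynomial is
  det(x·I − A) = x^3

Eigenvalues and multiplicities (the geometric multiplicity of λ is n − rank(A − λI), which equals the number of Jordan blocks for λ):
  λ = 0: algebraic multiplicity = 3, geometric multiplicity = 1

Determining the block sizes for each eigenvalue:
  λ = 0: one block (gm = 1), so the single block has size am = 3 → block sizes [3]

Assembling the blocks gives a Jordan form
J =
  [0, 1, 0]
  [0, 0, 1]
  [0, 0, 0]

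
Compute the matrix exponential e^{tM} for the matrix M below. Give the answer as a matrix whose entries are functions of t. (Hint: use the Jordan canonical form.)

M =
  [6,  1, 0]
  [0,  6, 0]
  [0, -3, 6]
e^{tM} =
  [exp(6*t), t*exp(6*t), 0]
  [0, exp(6*t), 0]
  [0, -3*t*exp(6*t), exp(6*t)]

Strategy: write M = P · J · P⁻¹ where J is a Jordan canonical form, so e^{tM} = P · e^{tJ} · P⁻¹, and e^{tJ} can be computed block-by-block.

M has Jordan form
J =
  [6, 1, 0]
  [0, 6, 0]
  [0, 0, 6]
(up to reordering of blocks).

Per-block formulas:
  For a 1×1 block at λ = 6: exp(t · [6]) = [e^(6t)].
  For a 2×2 Jordan block J_2(6): exp(t · J_2(6)) = e^(6t)·(I + t·N), where N is the 2×2 nilpotent shift.

After assembling e^{tJ} and conjugating by P, we get:

e^{tM} =
  [exp(6*t), t*exp(6*t), 0]
  [0, exp(6*t), 0]
  [0, -3*t*exp(6*t), exp(6*t)]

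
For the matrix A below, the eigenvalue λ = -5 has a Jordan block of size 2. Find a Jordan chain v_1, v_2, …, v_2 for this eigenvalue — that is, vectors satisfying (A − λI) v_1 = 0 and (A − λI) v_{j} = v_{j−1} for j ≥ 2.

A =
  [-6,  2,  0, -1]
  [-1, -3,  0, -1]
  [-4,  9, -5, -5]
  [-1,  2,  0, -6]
A Jordan chain for λ = -5 of length 2:
v_1 = (-1, -1, -4, -1)ᵀ
v_2 = (1, 0, 0, 0)ᵀ

Let N = A − (-5)·I. We want v_2 with N^2 v_2 = 0 but N^1 v_2 ≠ 0; then v_{j-1} := N · v_j for j = 2, …, 2.

Pick v_2 = (1, 0, 0, 0)ᵀ.
Then v_1 = N · v_2 = (-1, -1, -4, -1)ᵀ.

Sanity check: (A − (-5)·I) v_1 = (0, 0, 0, 0)ᵀ = 0. ✓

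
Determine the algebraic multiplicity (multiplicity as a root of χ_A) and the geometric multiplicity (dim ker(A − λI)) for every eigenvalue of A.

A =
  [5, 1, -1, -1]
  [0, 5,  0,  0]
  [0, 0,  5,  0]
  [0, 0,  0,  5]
λ = 5: alg = 4, geom = 3

Step 1 — factor the characteristic polynomial to read off the algebraic multiplicities:
  χ_A(x) = (x - 5)^4

Step 2 — compute geometric multiplicities via the rank-nullity identity g(λ) = n − rank(A − λI):
  rank(A − (5)·I) = 1, so dim ker(A − (5)·I) = n − 1 = 3

Summary:
  λ = 5: algebraic multiplicity = 4, geometric multiplicity = 3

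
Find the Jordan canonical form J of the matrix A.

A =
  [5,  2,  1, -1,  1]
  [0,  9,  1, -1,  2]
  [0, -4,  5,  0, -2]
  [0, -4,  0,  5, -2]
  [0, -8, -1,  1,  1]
J_3(5) ⊕ J_1(5) ⊕ J_1(5)

The characteristic polynomial is
  det(x·I − A) = x^5 - 25*x^4 + 250*x^3 - 1250*x^2 + 3125*x - 3125 = (x - 5)^5

Eigenvalues and multiplicities (the geometric multiplicity of λ is n − rank(A − λI), which equals the number of Jordan blocks for λ):
  λ = 5: algebraic multiplicity = 5, geometric multiplicity = 3

Determining the block sizes for each eigenvalue:
  λ = 5: with am = 5 and gm = 3, the partition is not yet determined (e.g. several partitions of 5 into 3 parts exist). Let N = A − (5)·I. Computing rank(N^1) = 2, rank(N^2) = 1, rank(N^3) = 0; the number of blocks of size ≥ j is rank(N^{j−1}) − rank(N^j), giving [3, 1, 1]. So we have 1 block(s) of size 3, 2 block(s) of size 1 → block sizes [3, 1, 1]

Assembling the blocks gives a Jordan form
J =
  [5, 1, 0, 0, 0]
  [0, 5, 1, 0, 0]
  [0, 0, 5, 0, 0]
  [0, 0, 0, 5, 0]
  [0, 0, 0, 0, 5]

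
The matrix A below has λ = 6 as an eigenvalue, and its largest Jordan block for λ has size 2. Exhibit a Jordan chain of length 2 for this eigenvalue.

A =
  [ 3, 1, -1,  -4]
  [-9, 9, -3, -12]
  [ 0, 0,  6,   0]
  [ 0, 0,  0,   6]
A Jordan chain for λ = 6 of length 2:
v_1 = (-3, -9, 0, 0)ᵀ
v_2 = (1, 0, 0, 0)ᵀ

Let N = A − (6)·I. We want v_2 with N^2 v_2 = 0 but N^1 v_2 ≠ 0; then v_{j-1} := N · v_j for j = 2, …, 2.

Pick v_2 = (1, 0, 0, 0)ᵀ.
Then v_1 = N · v_2 = (-3, -9, 0, 0)ᵀ.

Sanity check: (A − (6)·I) v_1 = (0, 0, 0, 0)ᵀ = 0. ✓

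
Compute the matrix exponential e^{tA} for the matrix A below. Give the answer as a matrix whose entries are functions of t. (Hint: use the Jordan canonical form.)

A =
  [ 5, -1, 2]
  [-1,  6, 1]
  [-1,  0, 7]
e^{tA} =
  [-t*exp(6*t) + exp(6*t), t^2*exp(6*t)/2 - t*exp(6*t), -t^2*exp(6*t)/2 + 2*t*exp(6*t)]
  [-t*exp(6*t), t^2*exp(6*t)/2 + exp(6*t), -t^2*exp(6*t)/2 + t*exp(6*t)]
  [-t*exp(6*t), t^2*exp(6*t)/2, -t^2*exp(6*t)/2 + t*exp(6*t) + exp(6*t)]

Strategy: write A = P · J · P⁻¹ where J is a Jordan canonical form, so e^{tA} = P · e^{tJ} · P⁻¹, and e^{tJ} can be computed block-by-block.

A has Jordan form
J =
  [6, 1, 0]
  [0, 6, 1]
  [0, 0, 6]
(up to reordering of blocks).

Per-block formulas:
  For a 3×3 Jordan block J_3(6): exp(t · J_3(6)) = e^(6t)·(I + t·N + (t^2/2)·N^2), where N is the 3×3 nilpotent shift.

After assembling e^{tJ} and conjugating by P, we get:

e^{tA} =
  [-t*exp(6*t) + exp(6*t), t^2*exp(6*t)/2 - t*exp(6*t), -t^2*exp(6*t)/2 + 2*t*exp(6*t)]
  [-t*exp(6*t), t^2*exp(6*t)/2 + exp(6*t), -t^2*exp(6*t)/2 + t*exp(6*t)]
  [-t*exp(6*t), t^2*exp(6*t)/2, -t^2*exp(6*t)/2 + t*exp(6*t) + exp(6*t)]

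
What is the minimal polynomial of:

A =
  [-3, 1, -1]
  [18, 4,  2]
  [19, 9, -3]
x^3 + 2*x^2 - 32*x - 96

The characteristic polynomial is χ_A(x) = (x - 6)*(x + 4)^2, so the eigenvalues are known. The minimal polynomial is
  m_A(x) = Π_λ (x − λ)^{k_λ}
where k_λ is the size of the *largest* Jordan block for λ (equivalently, the smallest k with (A − λI)^k v = 0 for every generalised eigenvector v of λ).

  λ = -4: largest Jordan block has size 2, contributing (x + 4)^2
  λ = 6: largest Jordan block has size 1, contributing (x − 6)

So m_A(x) = (x - 6)*(x + 4)^2 = x^3 + 2*x^2 - 32*x - 96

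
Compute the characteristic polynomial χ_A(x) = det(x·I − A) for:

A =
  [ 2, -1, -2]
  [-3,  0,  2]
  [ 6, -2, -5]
x^3 + 3*x^2 + 3*x + 1

Expanding det(x·I − A) (e.g. by cofactor expansion or by noting that A is similar to its Jordan form J, which has the same characteristic polynomial as A) gives
  χ_A(x) = x^3 + 3*x^2 + 3*x + 1
which factors as (x + 1)^3. The eigenvalues (with algebraic multiplicities) are λ = -1 with multiplicity 3.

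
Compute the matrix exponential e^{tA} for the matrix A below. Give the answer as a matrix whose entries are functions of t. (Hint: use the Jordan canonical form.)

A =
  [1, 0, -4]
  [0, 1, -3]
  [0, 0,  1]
e^{tA} =
  [exp(t), 0, -4*t*exp(t)]
  [0, exp(t), -3*t*exp(t)]
  [0, 0, exp(t)]

Strategy: write A = P · J · P⁻¹ where J is a Jordan canonical form, so e^{tA} = P · e^{tJ} · P⁻¹, and e^{tJ} can be computed block-by-block.

A has Jordan form
J =
  [1, 1, 0]
  [0, 1, 0]
  [0, 0, 1]
(up to reordering of blocks).

Per-block formulas:
  For a 2×2 Jordan block J_2(1): exp(t · J_2(1)) = e^(1t)·(I + t·N), where N is the 2×2 nilpotent shift.
  For a 1×1 block at λ = 1: exp(t · [1]) = [e^(1t)].

After assembling e^{tJ} and conjugating by P, we get:

e^{tA} =
  [exp(t), 0, -4*t*exp(t)]
  [0, exp(t), -3*t*exp(t)]
  [0, 0, exp(t)]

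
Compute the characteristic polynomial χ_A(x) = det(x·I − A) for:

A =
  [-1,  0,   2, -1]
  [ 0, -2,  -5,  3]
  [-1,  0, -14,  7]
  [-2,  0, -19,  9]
x^4 + 8*x^3 + 24*x^2 + 32*x + 16

Expanding det(x·I − A) (e.g. by cofactor expansion or by noting that A is similar to its Jordan form J, which has the same characteristic polynomial as A) gives
  χ_A(x) = x^4 + 8*x^3 + 24*x^2 + 32*x + 16
which factors as (x + 2)^4. The eigenvalues (with algebraic multiplicities) are λ = -2 with multiplicity 4.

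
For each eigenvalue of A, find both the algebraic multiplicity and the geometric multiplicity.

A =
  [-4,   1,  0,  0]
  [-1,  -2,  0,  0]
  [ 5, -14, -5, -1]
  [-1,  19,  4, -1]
λ = -3: alg = 4, geom = 2

Step 1 — factor the characteristic polynomial to read off the algebraic multiplicities:
  χ_A(x) = (x + 3)^4

Step 2 — compute geometric multiplicities via the rank-nullity identity g(λ) = n − rank(A − λI):
  rank(A − (-3)·I) = 2, so dim ker(A − (-3)·I) = n − 2 = 2

Summary:
  λ = -3: algebraic multiplicity = 4, geometric multiplicity = 2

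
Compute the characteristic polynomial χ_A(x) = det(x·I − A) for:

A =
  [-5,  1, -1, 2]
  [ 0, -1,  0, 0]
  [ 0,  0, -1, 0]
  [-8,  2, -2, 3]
x^4 + 4*x^3 + 6*x^2 + 4*x + 1

Expanding det(x·I − A) (e.g. by cofactor expansion or by noting that A is similar to its Jordan form J, which has the same characteristic polynomial as A) gives
  χ_A(x) = x^4 + 4*x^3 + 6*x^2 + 4*x + 1
which factors as (x + 1)^4. The eigenvalues (with algebraic multiplicities) are λ = -1 with multiplicity 4.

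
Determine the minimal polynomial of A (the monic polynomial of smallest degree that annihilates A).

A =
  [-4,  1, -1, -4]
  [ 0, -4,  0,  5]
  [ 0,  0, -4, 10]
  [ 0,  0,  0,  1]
x^3 + 7*x^2 + 8*x - 16

The characteristic polynomial is χ_A(x) = (x - 1)*(x + 4)^3, so the eigenvalues are known. The minimal polynomial is
  m_A(x) = Π_λ (x − λ)^{k_λ}
where k_λ is the size of the *largest* Jordan block for λ (equivalently, the smallest k with (A − λI)^k v = 0 for every generalised eigenvector v of λ).

  λ = -4: largest Jordan block has size 2, contributing (x + 4)^2
  λ = 1: largest Jordan block has size 1, contributing (x − 1)

So m_A(x) = (x - 1)*(x + 4)^2 = x^3 + 7*x^2 + 8*x - 16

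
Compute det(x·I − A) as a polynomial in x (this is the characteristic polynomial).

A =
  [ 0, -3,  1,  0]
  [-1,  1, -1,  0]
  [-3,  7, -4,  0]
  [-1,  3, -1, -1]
x^4 + 4*x^3 + 6*x^2 + 4*x + 1

Expanding det(x·I − A) (e.g. by cofactor expansion or by noting that A is similar to its Jordan form J, which has the same characteristic polynomial as A) gives
  χ_A(x) = x^4 + 4*x^3 + 6*x^2 + 4*x + 1
which factors as (x + 1)^4. The eigenvalues (with algebraic multiplicities) are λ = -1 with multiplicity 4.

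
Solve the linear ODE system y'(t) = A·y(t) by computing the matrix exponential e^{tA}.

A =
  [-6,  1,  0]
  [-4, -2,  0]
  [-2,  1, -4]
e^{tA} =
  [-2*t*exp(-4*t) + exp(-4*t), t*exp(-4*t), 0]
  [-4*t*exp(-4*t), 2*t*exp(-4*t) + exp(-4*t), 0]
  [-2*t*exp(-4*t), t*exp(-4*t), exp(-4*t)]

Strategy: write A = P · J · P⁻¹ where J is a Jordan canonical form, so e^{tA} = P · e^{tJ} · P⁻¹, and e^{tJ} can be computed block-by-block.

A has Jordan form
J =
  [-4,  1,  0]
  [ 0, -4,  0]
  [ 0,  0, -4]
(up to reordering of blocks).

Per-block formulas:
  For a 1×1 block at λ = -4: exp(t · [-4]) = [e^(-4t)].
  For a 2×2 Jordan block J_2(-4): exp(t · J_2(-4)) = e^(-4t)·(I + t·N), where N is the 2×2 nilpotent shift.

After assembling e^{tJ} and conjugating by P, we get:

e^{tA} =
  [-2*t*exp(-4*t) + exp(-4*t), t*exp(-4*t), 0]
  [-4*t*exp(-4*t), 2*t*exp(-4*t) + exp(-4*t), 0]
  [-2*t*exp(-4*t), t*exp(-4*t), exp(-4*t)]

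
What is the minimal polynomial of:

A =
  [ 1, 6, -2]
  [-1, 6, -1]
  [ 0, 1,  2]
x^3 - 9*x^2 + 27*x - 27

The characteristic polynomial is χ_A(x) = (x - 3)^3, so the eigenvalues are known. The minimal polynomial is
  m_A(x) = Π_λ (x − λ)^{k_λ}
where k_λ is the size of the *largest* Jordan block for λ (equivalently, the smallest k with (A − λI)^k v = 0 for every generalised eigenvector v of λ).

  λ = 3: largest Jordan block has size 3, contributing (x − 3)^3

So m_A(x) = (x - 3)^3 = x^3 - 9*x^2 + 27*x - 27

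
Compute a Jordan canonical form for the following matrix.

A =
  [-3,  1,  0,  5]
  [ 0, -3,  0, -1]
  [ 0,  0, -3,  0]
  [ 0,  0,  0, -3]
J_3(-3) ⊕ J_1(-3)

The characteristic polynomial is
  det(x·I − A) = x^4 + 12*x^3 + 54*x^2 + 108*x + 81 = (x + 3)^4

Eigenvalues and multiplicities (the geometric multiplicity of λ is n − rank(A − λI), which equals the number of Jordan blocks for λ):
  λ = -3: algebraic multiplicity = 4, geometric multiplicity = 2

Determining the block sizes for each eigenvalue:
  λ = -3: with am = 4 and gm = 2, the partition is not yet determined (e.g. several partitions of 4 into 2 parts exist). Let N = A − (-3)·I. Computing rank(N^1) = 2, rank(N^2) = 1, rank(N^3) = 0; the number of blocks of size ≥ j is rank(N^{j−1}) − rank(N^j), giving [2, 1, 1]. So we have 1 block(s) of size 3, 1 block(s) of size 1 → block sizes [3, 1]

Assembling the blocks gives a Jordan form
J =
  [-3,  1,  0,  0]
  [ 0, -3,  1,  0]
  [ 0,  0, -3,  0]
  [ 0,  0,  0, -3]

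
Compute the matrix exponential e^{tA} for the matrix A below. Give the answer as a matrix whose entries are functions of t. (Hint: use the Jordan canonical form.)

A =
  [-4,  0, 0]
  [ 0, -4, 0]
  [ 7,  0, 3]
e^{tA} =
  [exp(-4*t), 0, 0]
  [0, exp(-4*t), 0]
  [exp(3*t) - exp(-4*t), 0, exp(3*t)]

Strategy: write A = P · J · P⁻¹ where J is a Jordan canonical form, so e^{tA} = P · e^{tJ} · P⁻¹, and e^{tJ} can be computed block-by-block.

A has Jordan form
J =
  [-4,  0, 0]
  [ 0, -4, 0]
  [ 0,  0, 3]
(up to reordering of blocks).

Per-block formulas:
  For a 1×1 block at λ = -4: exp(t · [-4]) = [e^(-4t)].
  For a 1×1 block at λ = 3: exp(t · [3]) = [e^(3t)].

After assembling e^{tJ} and conjugating by P, we get:

e^{tA} =
  [exp(-4*t), 0, 0]
  [0, exp(-4*t), 0]
  [exp(3*t) - exp(-4*t), 0, exp(3*t)]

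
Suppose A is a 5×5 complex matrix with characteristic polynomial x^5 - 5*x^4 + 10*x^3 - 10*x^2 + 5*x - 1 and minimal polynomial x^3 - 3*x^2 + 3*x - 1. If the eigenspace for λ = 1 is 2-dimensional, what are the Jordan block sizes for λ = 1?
Block sizes for λ = 1: [3, 2]

Step 1 — from the characteristic polynomial, algebraic multiplicity of λ = 1 is 5. From dim ker(A − (1)·I) = 2, there are exactly 2 Jordan blocks for λ = 1.
Step 2 — from the minimal polynomial, the factor (x − 1)^3 tells us the largest block for λ = 1 has size 3.
Step 3 — with total size 5, 2 blocks, and largest block 3, the block sizes (in nonincreasing order) are [3, 2].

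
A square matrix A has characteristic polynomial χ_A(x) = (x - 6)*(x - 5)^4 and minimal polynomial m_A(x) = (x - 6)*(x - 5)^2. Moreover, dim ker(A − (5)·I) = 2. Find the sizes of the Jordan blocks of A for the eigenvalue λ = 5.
Block sizes for λ = 5: [2, 2]

Step 1 — from the characteristic polynomial, algebraic multiplicity of λ = 5 is 4. From dim ker(A − (5)·I) = 2, there are exactly 2 Jordan blocks for λ = 5.
Step 2 — from the minimal polynomial, the factor (x − 5)^2 tells us the largest block for λ = 5 has size 2.
Step 3 — with total size 4, 2 blocks, and largest block 2, the block sizes (in nonincreasing order) are [2, 2].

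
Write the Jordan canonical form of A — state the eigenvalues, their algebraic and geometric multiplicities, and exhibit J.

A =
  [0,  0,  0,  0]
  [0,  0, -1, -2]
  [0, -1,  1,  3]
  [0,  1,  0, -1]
J_3(0) ⊕ J_1(0)

The characteristic polynomial is
  det(x·I − A) = x^4

Eigenvalues and multiplicities (the geometric multiplicity of λ is n − rank(A − λI), which equals the number of Jordan blocks for λ):
  λ = 0: algebraic multiplicity = 4, geometric multiplicity = 2

Determining the block sizes for each eigenvalue:
  λ = 0: with am = 4 and gm = 2, the partition is not yet determined (e.g. several partitions of 4 into 2 parts exist). Let N = A − (0)·I. Computing rank(N^1) = 2, rank(N^2) = 1, rank(N^3) = 0; the number of blocks of size ≥ j is rank(N^{j−1}) − rank(N^j), giving [2, 1, 1]. So we have 1 block(s) of size 3, 1 block(s) of size 1 → block sizes [3, 1]

Assembling the blocks gives a Jordan form
J =
  [0, 1, 0, 0]
  [0, 0, 1, 0]
  [0, 0, 0, 0]
  [0, 0, 0, 0]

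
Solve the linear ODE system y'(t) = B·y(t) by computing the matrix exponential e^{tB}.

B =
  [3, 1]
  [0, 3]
e^{tB} =
  [exp(3*t), t*exp(3*t)]
  [0, exp(3*t)]

Strategy: write B = P · J · P⁻¹ where J is a Jordan canonical form, so e^{tB} = P · e^{tJ} · P⁻¹, and e^{tJ} can be computed block-by-block.

B has Jordan form
J =
  [3, 1]
  [0, 3]
(up to reordering of blocks).

Per-block formulas:
  For a 2×2 Jordan block J_2(3): exp(t · J_2(3)) = e^(3t)·(I + t·N), where N is the 2×2 nilpotent shift.

After assembling e^{tJ} and conjugating by P, we get:

e^{tB} =
  [exp(3*t), t*exp(3*t)]
  [0, exp(3*t)]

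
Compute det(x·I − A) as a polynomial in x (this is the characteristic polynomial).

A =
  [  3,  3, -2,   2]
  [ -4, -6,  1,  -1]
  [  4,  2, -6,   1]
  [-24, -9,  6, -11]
x^4 + 20*x^3 + 150*x^2 + 500*x + 625

Expanding det(x·I − A) (e.g. by cofactor expansion or by noting that A is similar to its Jordan form J, which has the same characteristic polynomial as A) gives
  χ_A(x) = x^4 + 20*x^3 + 150*x^2 + 500*x + 625
which factors as (x + 5)^4. The eigenvalues (with algebraic multiplicities) are λ = -5 with multiplicity 4.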